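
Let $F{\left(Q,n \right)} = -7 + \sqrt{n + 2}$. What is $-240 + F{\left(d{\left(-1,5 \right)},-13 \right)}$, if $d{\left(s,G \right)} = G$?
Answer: $-247 + i \sqrt{11} \approx -247.0 + 3.3166 i$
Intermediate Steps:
$F{\left(Q,n \right)} = -7 + \sqrt{2 + n}$
$-240 + F{\left(d{\left(-1,5 \right)},-13 \right)} = -240 - \left(7 - \sqrt{2 - 13}\right) = -240 - \left(7 - \sqrt{-11}\right) = -240 - \left(7 - i \sqrt{11}\right) = -247 + i \sqrt{11}$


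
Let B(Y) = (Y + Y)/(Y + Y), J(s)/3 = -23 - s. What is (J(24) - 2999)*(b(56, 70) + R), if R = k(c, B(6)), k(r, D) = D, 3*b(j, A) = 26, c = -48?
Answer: -91060/3 ≈ -30353.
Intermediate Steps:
b(j, A) = 26/3 (b(j, A) = (1/3)*26 = 26/3)
J(s) = -69 - 3*s (J(s) = 3*(-23 - s) = -69 - 3*s)
B(Y) = 1 (B(Y) = (2*Y)/((2*Y)) = (2*Y)*(1/(2*Y)) = 1)
R = 1
(J(24) - 2999)*(b(56, 70) + R) = ((-69 - 3*24) - 2999)*(26/3 + 1) = ((-69 - 72) - 2999)*(29/3) = (-141 - 2999)*(29/3) = -3140*29/3 = -91060/3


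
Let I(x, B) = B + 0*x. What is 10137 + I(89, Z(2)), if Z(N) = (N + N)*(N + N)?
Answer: 10153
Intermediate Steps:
Z(N) = 4*N² (Z(N) = (2*N)*(2*N) = 4*N²)
I(x, B) = B (I(x, B) = B + 0 = B)
10137 + I(89, Z(2)) = 10137 + 4*2² = 10137 + 4*4 = 10137 + 16 = 10153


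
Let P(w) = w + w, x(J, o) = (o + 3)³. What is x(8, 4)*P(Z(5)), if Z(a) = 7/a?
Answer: 4802/5 ≈ 960.40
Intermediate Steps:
x(J, o) = (3 + o)³
P(w) = 2*w
x(8, 4)*P(Z(5)) = (3 + 4)³*(2*(7/5)) = 7³*(2*(7*(⅕))) = 343*(2*(7/5)) = 343*(14/5) = 4802/5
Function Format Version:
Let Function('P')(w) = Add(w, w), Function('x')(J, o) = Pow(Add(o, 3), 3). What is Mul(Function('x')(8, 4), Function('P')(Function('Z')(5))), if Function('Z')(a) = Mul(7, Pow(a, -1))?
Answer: Rational(4802, 5) ≈ 960.40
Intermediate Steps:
Function('x')(J, o) = Pow(Add(3, o), 3)
Function('P')(w) = Mul(2, w)
Mul(Function('x')(8, 4), Function('P')(Function('Z')(5))) = Mul(Pow(Add(3, 4), 3), Mul(2, Mul(7, Pow(5, -1)))) = Mul(Pow(7, 3), Mul(2, Mul(7, Rational(1, 5)))) = Mul(343, Mul(2, Rational(7, 5))) = Mul(343, Rational(14, 5)) = Rational(4802, 5)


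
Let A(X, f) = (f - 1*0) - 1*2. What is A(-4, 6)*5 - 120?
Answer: -100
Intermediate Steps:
A(X, f) = -2 + f (A(X, f) = (f + 0) - 2 = f - 2 = -2 + f)
A(-4, 6)*5 - 120 = (-2 + 6)*5 - 120 = 4*5 - 120 = 20 - 120 = -100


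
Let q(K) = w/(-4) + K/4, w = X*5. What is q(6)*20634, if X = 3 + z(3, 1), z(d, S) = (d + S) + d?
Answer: -226974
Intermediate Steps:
z(d, S) = S + 2*d (z(d, S) = (S + d) + d = S + 2*d)
X = 10 (X = 3 + (1 + 2*3) = 3 + (1 + 6) = 3 + 7 = 10)
w = 50 (w = 10*5 = 50)
q(K) = -25/2 + K/4 (q(K) = 50/(-4) + K/4 = 50*(-1/4) + K*(1/4) = -25/2 + K/4)
q(6)*20634 = (-25/2 + (1/4)*6)*20634 = (-25/2 + 3/2)*20634 = -11*20634 = -226974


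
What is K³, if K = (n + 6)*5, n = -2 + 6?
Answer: 125000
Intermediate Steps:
n = 4
K = 50 (K = (4 + 6)*5 = 10*5 = 50)
K³ = 50³ = 125000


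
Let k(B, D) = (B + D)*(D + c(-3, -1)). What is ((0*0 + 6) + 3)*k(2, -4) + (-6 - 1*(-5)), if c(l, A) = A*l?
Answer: 17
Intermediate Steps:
k(B, D) = (3 + D)*(B + D) (k(B, D) = (B + D)*(D - 1*(-3)) = (B + D)*(D + 3) = (B + D)*(3 + D) = (3 + D)*(B + D))
((0*0 + 6) + 3)*k(2, -4) + (-6 - 1*(-5)) = ((0*0 + 6) + 3)*((-4)² + 3*2 + 3*(-4) + 2*(-4)) + (-6 - 1*(-5)) = ((0 + 6) + 3)*(16 + 6 - 12 - 8) + (-6 + 5) = (6 + 3)*2 - 1 = 9*2 - 1 = 18 - 1 = 17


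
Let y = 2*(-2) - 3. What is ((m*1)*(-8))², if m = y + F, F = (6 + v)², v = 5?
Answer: 831744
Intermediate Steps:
F = 121 (F = (6 + 5)² = 11² = 121)
y = -7 (y = -4 - 3 = -7)
m = 114 (m = -7 + 121 = 114)
((m*1)*(-8))² = ((114*1)*(-8))² = (114*(-8))² = (-912)² = 831744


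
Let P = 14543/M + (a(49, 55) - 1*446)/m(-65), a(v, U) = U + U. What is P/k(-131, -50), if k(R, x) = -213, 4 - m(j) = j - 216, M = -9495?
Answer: 97801/7685253 ≈ 0.012726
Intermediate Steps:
a(v, U) = 2*U
m(j) = 220 - j (m(j) = 4 - (j - 216) = 4 - (-216 + j) = 4 + (216 - j) = 220 - j)
P = -97801/36081 (P = 14543/(-9495) + (2*55 - 1*446)/(220 - 1*(-65)) = 14543*(-1/9495) + (110 - 446)/(220 + 65) = -14543/9495 - 336/285 = -14543/9495 - 336*1/285 = -14543/9495 - 112/95 = -97801/36081 ≈ -2.7106)
P/k(-131, -50) = -97801/36081/(-213) = -97801/36081*(-1/213) = 97801/7685253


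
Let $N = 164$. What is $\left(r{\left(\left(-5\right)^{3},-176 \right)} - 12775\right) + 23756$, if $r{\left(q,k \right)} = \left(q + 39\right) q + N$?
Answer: $21895$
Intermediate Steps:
$r{\left(q,k \right)} = 164 + q \left(39 + q\right)$ ($r{\left(q,k \right)} = \left(q + 39\right) q + 164 = \left(39 + q\right) q + 164 = q \left(39 + q\right) + 164 = 164 + q \left(39 + q\right)$)
$\left(r{\left(\left(-5\right)^{3},-176 \right)} - 12775\right) + 23756 = \left(\left(164 + \left(\left(-5\right)^{3}\right)^{2} + 39 \left(-5\right)^{3}\right) - 12775\right) + 23756 = \left(\left(164 + \left(-125\right)^{2} + 39 \left(-125\right)\right) - 12775\right) + 23756 = \left(\left(164 + 15625 - 4875\right) - 12775\right) + 23756 = \left(10914 - 12775\right) + 23756 = -1861 + 23756 = 21895$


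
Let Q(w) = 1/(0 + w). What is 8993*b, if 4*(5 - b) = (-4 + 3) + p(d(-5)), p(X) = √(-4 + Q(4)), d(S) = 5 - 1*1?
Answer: 188853/4 - 8993*I*√15/8 ≈ 47213.0 - 4353.7*I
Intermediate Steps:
d(S) = 4 (d(S) = 5 - 1 = 4)
Q(w) = 1/w
p(X) = I*√15/2 (p(X) = √(-4 + 1/4) = √(-4 + ¼) = √(-15/4) = I*√15/2)
b = 21/4 - I*√15/8 (b = 5 - ((-4 + 3) + I*√15/2)/4 = 5 - (-1 + I*√15/2)/4 = 5 + (¼ - I*√15/8) = 21/4 - I*√15/8 ≈ 5.25 - 0.48412*I)
8993*b = 8993*(21/4 - I*√15/8) = 188853/4 - 8993*I*√15/8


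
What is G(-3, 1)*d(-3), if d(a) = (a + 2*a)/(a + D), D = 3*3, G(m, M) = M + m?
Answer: 3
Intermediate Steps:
D = 9
d(a) = 3*a/(9 + a) (d(a) = (a + 2*a)/(a + 9) = (3*a)/(9 + a) = 3*a/(9 + a))
G(-3, 1)*d(-3) = (1 - 3)*(3*(-3)/(9 - 3)) = -6*(-3)/6 = -2*(-3/2) = 3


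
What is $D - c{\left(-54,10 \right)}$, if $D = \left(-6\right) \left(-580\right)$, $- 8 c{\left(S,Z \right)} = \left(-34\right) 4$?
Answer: $3463$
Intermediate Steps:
$c{\left(S,Z \right)} = 17$ ($c{\left(S,Z \right)} = - \frac{\left(-34\right) 4}{8} = \left(- \frac{1}{8}\right) \left(-136\right) = 17$)
$D = 3480$
$D - c{\left(-54,10 \right)} = 3480 - 17 = 3463$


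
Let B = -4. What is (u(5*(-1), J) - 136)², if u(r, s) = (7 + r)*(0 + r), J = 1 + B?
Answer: 21316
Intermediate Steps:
J = -3 (J = 1 - 4 = -3)
u(r, s) = r*(7 + r) (u(r, s) = (7 + r)*r = r*(7 + r))
(u(5*(-1), J) - 136)² = ((5*(-1))*(7 + 5*(-1)) - 136)² = (-5*(7 - 5) - 136)² = (-5*2 - 136)² = (-10 - 136)² = (-146)² = 21316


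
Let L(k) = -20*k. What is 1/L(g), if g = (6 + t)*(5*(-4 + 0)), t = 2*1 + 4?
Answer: 1/4800 ≈ 0.00020833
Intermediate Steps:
t = 6 (t = 2 + 4 = 6)
g = -240 (g = (6 + 6)*(5*(-4 + 0)) = 12*(5*(-4)) = 12*(-20) = -240)
1/L(g) = 1/(-20*(-240)) = 1/4800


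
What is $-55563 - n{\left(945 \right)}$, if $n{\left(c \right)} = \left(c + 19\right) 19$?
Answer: $-73879$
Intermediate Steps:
$n{\left(c \right)} = 361 + 19 c$ ($n{\left(c \right)} = \left(19 + c\right) 19 = 361 + 19 c$)
$-55563 - n{\left(945 \right)} = -55563 - \left(361 + 19 \cdot 945\right) = -55563 - \left(361 + 17955\right) = -55563 - 18316 = -73879$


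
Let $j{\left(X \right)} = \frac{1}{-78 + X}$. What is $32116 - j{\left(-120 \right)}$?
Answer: $\frac{6358969}{198} \approx 32116.0$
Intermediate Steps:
$32116 - j{\left(-120 \right)} = 32116 - \frac{1}{-78 - 120} = 32116 - \frac{1}{-198} = 32116 - - \frac{1}{198} = 32116 + \frac{1}{198} = \frac{6358969}{198}$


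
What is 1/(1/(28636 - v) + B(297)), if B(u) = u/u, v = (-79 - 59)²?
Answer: 9592/9593 ≈ 0.99990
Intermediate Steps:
v = 19044 (v = (-138)² = 19044)
B(u) = 1
1/(1/(28636 - v) + B(297)) = 1/(1/(28636 - 1*19044) + 1) = 1/(1/(28636 - 19044) + 1) = 1/(1/9592 + 1) = 1/(9593/9592) = 9592/9593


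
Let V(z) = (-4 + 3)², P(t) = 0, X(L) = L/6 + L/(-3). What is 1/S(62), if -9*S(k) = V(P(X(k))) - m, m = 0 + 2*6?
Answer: 9/11 ≈ 0.81818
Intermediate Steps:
X(L) = -L/6 (X(L) = L*(⅙) + L*(-⅓) = L/6 - L/3 = -L/6)
m = 12 (m = 0 + 12 = 12)
V(z) = 1 (V(z) = (-1)² = 1)
S(k) = 11/9 (S(k) = -(1 - 1*12)/9 = -(1 - 12)/9 = -⅑*(-11) = 11/9)
1/S(62) = 1/(11/9) = 9/11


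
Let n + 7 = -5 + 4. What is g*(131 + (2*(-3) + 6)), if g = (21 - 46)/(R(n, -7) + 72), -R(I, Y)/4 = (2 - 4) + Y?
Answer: -3275/108 ≈ -30.324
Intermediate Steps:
n = -8 (n = -7 + (-5 + 4) = -7 - 1 = -8)
R(I, Y) = 8 - 4*Y (R(I, Y) = -4*((2 - 4) + Y) = -4*(-2 + Y) = 8 - 4*Y)
g = -25/108 (g = (21 - 46)/((8 - 4*(-7)) + 72) = -25/((8 + 28) + 72) = -25/(36 + 72) = -25/108 ≈ -0.23148)
g*(131 + (2*(-3) + 6)) = -25*(131 + (2*(-3) + 6))/108 = -25*(131 + (-6 + 6))/108 = -25*(131 + 0)/108 = -25/108*131 = -3275/108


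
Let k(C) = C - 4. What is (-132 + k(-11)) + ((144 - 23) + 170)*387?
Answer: 112470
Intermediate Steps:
k(C) = -4 + C
(-132 + k(-11)) + ((144 - 23) + 170)*387 = (-132 + (-4 - 11)) + ((144 - 23) + 170)*387 = (-132 - 15) + (121 + 170)*387 = -147 + 291*387 = -147 + 112617 = 112470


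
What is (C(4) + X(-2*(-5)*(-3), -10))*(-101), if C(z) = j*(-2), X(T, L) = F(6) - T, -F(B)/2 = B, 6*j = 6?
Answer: -1616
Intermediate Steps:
j = 1 (j = (1/6)*6 = 1)
F(B) = -2*B
X(T, L) = -12 - T (X(T, L) = -2*6 - T = -12 - T)
C(z) = -2 (C(z) = 1*(-2) = -2)
(C(4) + X(-2*(-5)*(-3), -10))*(-101) = (-2 + (-12 - (-2*(-5))*(-3)))*(-101) = (-2 + (-12 - 10*(-3)))*(-101) = (-2 + (-12 - 1*(-30)))*(-101) = (-2 + (-12 + 30))*(-101) = (-2 + 18)*(-101) = 16*(-101) = -1616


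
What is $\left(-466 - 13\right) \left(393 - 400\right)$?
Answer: $3353$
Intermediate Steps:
$\left(-466 - 13\right) \left(393 - 400\right) = \left(-479\right) \left(-7\right) = 3353$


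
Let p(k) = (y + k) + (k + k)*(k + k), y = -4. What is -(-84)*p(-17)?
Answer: 95340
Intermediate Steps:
p(k) = -4 + k + 4*k² (p(k) = (-4 + k) + (k + k)*(k + k) = (-4 + k) + (2*k)*(2*k) = (-4 + k) + 4*k² = -4 + k + 4*k²)
-(-84)*p(-17) = -(-84)*(-4 - 17 + 4*(-17)²) = -(-84)*(-4 - 17 + 4*289) = -(-84)*(-4 - 17 + 1156) = -(-84)*1135 = -1*(-95340) = 95340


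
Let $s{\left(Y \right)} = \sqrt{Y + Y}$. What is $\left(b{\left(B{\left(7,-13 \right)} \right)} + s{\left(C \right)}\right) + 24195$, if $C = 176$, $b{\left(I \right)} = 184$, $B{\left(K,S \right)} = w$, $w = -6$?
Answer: $24379 + 4 \sqrt{22} \approx 24398.0$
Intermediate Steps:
$B{\left(K,S \right)} = -6$
$s{\left(Y \right)} = \sqrt{2} \sqrt{Y}$ ($s{\left(Y \right)} = \sqrt{2 Y} = \sqrt{2} \sqrt{Y}$)
$\left(b{\left(B{\left(7,-13 \right)} \right)} + s{\left(C \right)}\right) + 24195 = \left(184 + \sqrt{2} \sqrt{176}\right) + 24195 = \left(184 + \sqrt{2} \cdot 4 \sqrt{11}\right) + 24195 = \left(184 + 4 \sqrt{22}\right) + 24195 = 24379 + 4 \sqrt{22}$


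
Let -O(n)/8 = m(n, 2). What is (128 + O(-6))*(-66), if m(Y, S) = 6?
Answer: -5280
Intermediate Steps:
O(n) = -48 (O(n) = -8*6 = -48)
(128 + O(-6))*(-66) = (128 - 48)*(-66) = 80*(-66) = -5280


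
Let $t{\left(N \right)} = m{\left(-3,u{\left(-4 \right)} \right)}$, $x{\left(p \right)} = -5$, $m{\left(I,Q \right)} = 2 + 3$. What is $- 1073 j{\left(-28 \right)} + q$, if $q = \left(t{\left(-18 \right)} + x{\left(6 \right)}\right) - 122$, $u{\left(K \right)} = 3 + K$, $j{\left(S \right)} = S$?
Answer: $29922$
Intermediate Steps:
$m{\left(I,Q \right)} = 5$
$t{\left(N \right)} = 5$
$q = -122$ ($q = \left(5 - 5\right) - 122 = 0 - 122 = -122$)
$- 1073 j{\left(-28 \right)} + q = \left(-1073\right) \left(-28\right) - 122 = 30044 - 122 = 29922$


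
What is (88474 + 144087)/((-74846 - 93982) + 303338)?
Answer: 232561/134510 ≈ 1.7289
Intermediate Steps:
(88474 + 144087)/((-74846 - 93982) + 303338) = 232561/(-168828 + 303338) = 232561/134510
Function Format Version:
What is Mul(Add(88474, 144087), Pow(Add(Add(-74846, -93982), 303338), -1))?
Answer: Rational(232561, 134510) ≈ 1.7289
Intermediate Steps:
Mul(Add(88474, 144087), Pow(Add(Add(-74846, -93982), 303338), -1)) = Mul(232561, Pow(Add(-168828, 303338), -1)) = Mul(232561, Pow(134510, -1)) = Mul(232561, Rational(1, 134510)) = Rational(232561, 134510)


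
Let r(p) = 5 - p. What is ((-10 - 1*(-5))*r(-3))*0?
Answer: 0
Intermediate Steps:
((-10 - 1*(-5))*r(-3))*0 = ((-10 - 1*(-5))*(5 - 1*(-3)))*0 = ((-10 + 5)*(5 + 3))*0 = -5*8*0 = -40*0 = 0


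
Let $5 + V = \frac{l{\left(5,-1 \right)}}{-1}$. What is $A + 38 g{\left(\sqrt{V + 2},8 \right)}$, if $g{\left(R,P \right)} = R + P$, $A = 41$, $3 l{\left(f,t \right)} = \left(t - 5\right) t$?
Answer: $345 + 38 i \sqrt{5} \approx 345.0 + 84.971 i$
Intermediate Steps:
$l{\left(f,t \right)} = \frac{t \left(-5 + t\right)}{3}$ ($l{\left(f,t \right)} = \frac{\left(t - 5\right) t}{3} = \frac{\left(-5 + t\right) t}{3} = \frac{t \left(-5 + t\right)}{3}$)
$V = -7$ ($V = -5 + \frac{\frac{1}{3} \left(-1\right) \left(-5 - 1\right)}{-1} = -5 + \frac{1}{3} \left(-1\right) \left(-6\right) \left(-1\right) = -5 + 2 \left(-1\right) = -5 - 2 = -7$)
$g{\left(R,P \right)} = P + R$
$A + 38 g{\left(\sqrt{V + 2},8 \right)} = 41 + 38 \left(8 + \sqrt{-7 + 2}\right) = 41 + 38 \left(8 + \sqrt{-5}\right) = 41 + 38 \left(8 + i \sqrt{5}\right) = 41 + \left(304 + 38 i \sqrt{5}\right) = 345 + 38 i \sqrt{5}$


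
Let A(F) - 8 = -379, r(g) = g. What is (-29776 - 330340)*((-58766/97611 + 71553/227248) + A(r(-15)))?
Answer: 741465940681173217/5545476132 ≈ 1.3371e+8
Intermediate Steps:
A(F) = -371 (A(F) = 8 - 379 = -371)
(-29776 - 330340)*((-58766/97611 + 71553/227248) + A(r(-15))) = (-29776 - 330340)*((-58766/97611 + 71553/227248) - 371) = -360116*((-58766*1/97611 + 71553*(1/227248)) - 371) = -360116*((-58766/97611 + 71553/227248) - 371) = -360116*(-6370096085/22181904528 - 371) = -360116*(-8235856675973/22181904528) = 741465940681173217/5545476132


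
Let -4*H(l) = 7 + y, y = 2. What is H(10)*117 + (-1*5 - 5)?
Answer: -1093/4 ≈ -273.25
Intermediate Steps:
H(l) = -9/4 (H(l) = -(7 + 2)/4 = -¼*9 = -9/4)
H(10)*117 + (-1*5 - 5) = -9/4*117 + (-1*5 - 5) = -1053/4 + (-5 - 5) = -1053/4 - 10 = -1093/4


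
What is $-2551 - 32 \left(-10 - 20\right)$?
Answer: $-1591$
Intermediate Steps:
$-2551 - 32 \left(-10 - 20\right) = -2551 - -960 = -2551 + 960 = -1591$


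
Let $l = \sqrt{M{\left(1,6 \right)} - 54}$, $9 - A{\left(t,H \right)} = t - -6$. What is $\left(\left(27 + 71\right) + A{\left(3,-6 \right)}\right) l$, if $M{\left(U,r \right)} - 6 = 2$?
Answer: $98 i \sqrt{46} \approx 664.67 i$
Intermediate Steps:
$A{\left(t,H \right)} = 3 - t$ ($A{\left(t,H \right)} = 9 - \left(t - -6\right) = 9 - \left(t + 6\right) = 9 - \left(6 + t\right) = 3 - t$)
$M{\left(U,r \right)} = 8$ ($M{\left(U,r \right)} = 6 + 2 = 8$)
$l = i \sqrt{46}$ ($l = \sqrt{8 - 54} = \sqrt{-46} = i \sqrt{46} \approx 6.7823 i$)
$\left(\left(27 + 71\right) + A{\left(3,-6 \right)}\right) l = \left(\left(27 + 71\right) + \left(3 - 3\right)\right) i \sqrt{46} = \left(98 + \left(3 - 3\right)\right) i \sqrt{46} = \left(98 + 0\right) i \sqrt{46} = 98 i \sqrt{46}$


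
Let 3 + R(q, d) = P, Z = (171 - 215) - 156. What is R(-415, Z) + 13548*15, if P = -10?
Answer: 203207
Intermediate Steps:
Z = -200 (Z = -44 - 156 = -200)
R(q, d) = -13 (R(q, d) = -3 - 10 = -13)
R(-415, Z) + 13548*15 = -13 + 13548*15 = -13 + 203220 = 203207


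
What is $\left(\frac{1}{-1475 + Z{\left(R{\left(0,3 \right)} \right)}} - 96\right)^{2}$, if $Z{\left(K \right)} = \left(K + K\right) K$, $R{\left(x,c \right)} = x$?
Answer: $\frac{20050843201}{2175625} \approx 9216.1$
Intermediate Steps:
$Z{\left(K \right)} = 2 K^{2}$ ($Z{\left(K \right)} = 2 K K = 2 K^{2}$)
$\left(\frac{1}{-1475 + Z{\left(R{\left(0,3 \right)} \right)}} - 96\right)^{2} = \left(\frac{1}{-1475 + 2 \cdot 0^{2}} - 96\right)^{2} = \left(\frac{1}{-1475 + 2 \cdot 0} - 96\right)^{2} = \left(\frac{1}{-1475 + 0} - 96\right)^{2} = \left(\frac{1}{-1475} - 96\right)^{2} = \left(- \frac{1}{1475} - 96\right)^{2} = \left(- \frac{141601}{1475}\right)^{2} = \frac{20050843201}{2175625}$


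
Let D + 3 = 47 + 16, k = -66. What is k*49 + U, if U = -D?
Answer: -3294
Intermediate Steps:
D = 60 (D = -3 + (47 + 16) = -3 + 63 = 60)
U = -60 (U = -1*60 = -60)
k*49 + U = -66*49 - 60 = -3234 - 60 = -3294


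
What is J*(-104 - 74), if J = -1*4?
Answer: 712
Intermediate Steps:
J = -4
J*(-104 - 74) = -4*(-104 - 74) = -4*(-178) = 712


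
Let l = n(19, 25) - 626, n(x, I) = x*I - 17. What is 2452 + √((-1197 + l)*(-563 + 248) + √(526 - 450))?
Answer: 2452 + √(429975 + 2*√19) ≈ 3107.7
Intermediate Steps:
n(x, I) = -17 + I*x (n(x, I) = I*x - 17 = -17 + I*x)
l = -168 (l = (-17 + 25*19) - 626 = (-17 + 475) - 626 = 458 - 626 = -168)
2452 + √((-1197 + l)*(-563 + 248) + √(526 - 450)) = 2452 + √((-1197 - 168)*(-563 + 248) + √(526 - 450)) = 2452 + √(-1365*(-315) + √76) = 2452 + √(429975 + 2*√19)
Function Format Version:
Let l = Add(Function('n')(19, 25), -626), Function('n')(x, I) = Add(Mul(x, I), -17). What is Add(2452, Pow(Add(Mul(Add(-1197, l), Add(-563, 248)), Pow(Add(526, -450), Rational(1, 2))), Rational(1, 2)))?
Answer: Add(2452, Pow(Add(429975, Mul(2, Pow(19, Rational(1, 2)))), Rational(1, 2))) ≈ 3107.7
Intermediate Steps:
Function('n')(x, I) = Add(-17, Mul(I, x)) (Function('n')(x, I) = Add(Mul(I, x), -17) = Add(-17, Mul(I, x)))
l = -168 (l = Add(Add(-17, Mul(25, 19)), -626) = Add(Add(-17, 475), -626) = Add(458, -626) = -168)
Add(2452, Pow(Add(Mul(Add(-1197, l), Add(-563, 248)), Pow(Add(526, -450), Rational(1, 2))), Rational(1, 2))) = Add(2452, Pow(Add(Mul(Add(-1197, -168), Add(-563, 248)), Pow(Add(526, -450), Rational(1, 2))), Rational(1, 2))) = Add(2452, Pow(Add(Mul(-1365, -315), Pow(76, Rational(1, 2))), Rational(1, 2))) = Add(2452, Pow(Add(429975, Mul(2, Pow(19, Rational(1, 2)))), Rational(1, 2)))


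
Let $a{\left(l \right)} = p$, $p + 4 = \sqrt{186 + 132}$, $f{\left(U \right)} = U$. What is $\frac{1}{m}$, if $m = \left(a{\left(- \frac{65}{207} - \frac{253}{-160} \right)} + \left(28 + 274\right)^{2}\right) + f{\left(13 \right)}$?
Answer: $\frac{1721}{156977567} - \frac{\sqrt{318}}{8319811051} \approx 1.0961 \cdot 10^{-5}$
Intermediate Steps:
$p = -4 + \sqrt{318}$ ($p = -4 + \sqrt{186 + 132} = -4 + \sqrt{318} \approx 13.833$)
$a{\left(l \right)} = -4 + \sqrt{318}$
$m = 91213 + \sqrt{318}$ ($m = \left(\left(-4 + \sqrt{318}\right) + \left(28 + 274\right)^{2}\right) + 13 = \left(\left(-4 + \sqrt{318}\right) + 302^{2}\right) + 13 = \left(\left(-4 + \sqrt{318}\right) + 91204\right) + 13 = \left(91200 + \sqrt{318}\right) + 13 = 91213 + \sqrt{318} \approx 91231.0$)
$\frac{1}{m} = \frac{1}{91213 + \sqrt{318}}$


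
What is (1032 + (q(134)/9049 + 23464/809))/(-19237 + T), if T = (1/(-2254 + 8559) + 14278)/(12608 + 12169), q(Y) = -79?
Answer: -404459457611784315/7333072892180176738 ≈ -0.055156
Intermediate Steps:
T = 30007597/52072995 (T = (1/6305 + 14278)/24777 = (1/6305 + 14278)*(1/24777) = (90022791/6305)*(1/24777) = 30007597/52072995 ≈ 0.57626)
(1032 + (q(134)/9049 + 23464/809))/(-19237 + T) = (1032 + (-79/9049 + 23464/809))/(-19237 + 30007597/52072995) = (1032 + (-79*1/9049 + 23464*(1/809)))/(-1001698197218/52072995) = (1032 + (-79/9049 + 23464/809))*(-52072995/1001698197218) = (1032 + 212261825/7320641)*(-52072995/1001698197218) = (7767163337/7320641)*(-52072995/1001698197218) = -404459457611784315/7333072892180176738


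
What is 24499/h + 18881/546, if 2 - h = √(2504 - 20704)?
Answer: 15435943/414141 + 122495*I*√182/9102 ≈ 37.272 + 181.56*I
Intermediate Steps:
h = 2 - 10*I*√182 (h = 2 - √(2504 - 20704) = 2 - √(-18200) = 2 - 10*I*√182 ≈ 2.0 - 134.91*I)
24499/h + 18881/546 = 24499/(2 - 10*I*√182) + 18881/546 = 18881/546 + 24499/(2 - 10*I*√182)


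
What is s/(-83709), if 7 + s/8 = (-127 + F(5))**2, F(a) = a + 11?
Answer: -752/639 ≈ -1.1768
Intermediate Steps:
F(a) = 11 + a
s = 98512 (s = -56 + 8*(-127 + (11 + 5))**2 = -56 + 8*(-127 + 16)**2 = -56 + 8*(-111)**2 = -56 + 8*12321 = -56 + 98568 = 98512)
s/(-83709) = 98512/(-83709) = 98512*(-1/83709) = -752/639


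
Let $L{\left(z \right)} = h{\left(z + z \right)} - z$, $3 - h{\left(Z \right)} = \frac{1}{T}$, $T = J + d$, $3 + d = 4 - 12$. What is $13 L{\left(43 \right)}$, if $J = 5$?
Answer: $- \frac{3107}{6} \approx -517.83$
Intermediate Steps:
$d = -11$ ($d = -3 + \left(4 - 12\right) = -3 - 8 = -11$)
$T = -6$ ($T = 5 - 11 = -6$)
$h{\left(Z \right)} = \frac{19}{6}$ ($h{\left(Z \right)} = 3 - \frac{1}{-6} = 3 - - \frac{1}{6} = 3 + \frac{1}{6} = \frac{19}{6}$)
$L{\left(z \right)} = \frac{19}{6} - z$
$13 L{\left(43 \right)} = 13 \left(\frac{19}{6} - 43\right) = 13 \left(- \frac{239}{6}\right) = - \frac{3107}{6}$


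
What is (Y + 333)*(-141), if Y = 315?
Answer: -91368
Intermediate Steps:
(Y + 333)*(-141) = (315 + 333)*(-141) = 648*(-141) = -91368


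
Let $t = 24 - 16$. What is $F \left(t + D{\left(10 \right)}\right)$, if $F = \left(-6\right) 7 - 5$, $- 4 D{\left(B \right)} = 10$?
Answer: $- \frac{517}{2} \approx -258.5$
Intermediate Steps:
$D{\left(B \right)} = - \frac{5}{2}$ ($D{\left(B \right)} = \left(- \frac{1}{4}\right) 10 = - \frac{5}{2}$)
$t = 8$ ($t = 24 - 16 = 8$)
$F = -47$ ($F = -42 - 5 = -47$)
$F \left(t + D{\left(10 \right)}\right) = - 47 \left(8 - \frac{5}{2}\right) = \left(-47\right) \frac{11}{2} = - \frac{517}{2}$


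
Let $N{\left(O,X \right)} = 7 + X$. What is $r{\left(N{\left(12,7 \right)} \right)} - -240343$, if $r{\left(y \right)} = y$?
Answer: $240357$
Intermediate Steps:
$r{\left(N{\left(12,7 \right)} \right)} - -240343 = \left(7 + 7\right) - -240343 = 14 + 240343 = 240357$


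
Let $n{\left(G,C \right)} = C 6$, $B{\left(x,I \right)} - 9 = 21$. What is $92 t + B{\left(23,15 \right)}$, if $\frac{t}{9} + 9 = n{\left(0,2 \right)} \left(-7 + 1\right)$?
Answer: $-67038$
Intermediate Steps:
$B{\left(x,I \right)} = 30$ ($B{\left(x,I \right)} = 9 + 21 = 30$)
$n{\left(G,C \right)} = 6 C$
$t = -729$ ($t = -81 + 9 \cdot 6 \cdot 2 \left(-7 + 1\right) = -81 + 9 \cdot 12 \left(-6\right) = -81 + 9 \left(-72\right) = -81 - 648 = -729$)
$92 t + B{\left(23,15 \right)} = 92 \left(-729\right) + 30 = -67068 + 30 = -67038$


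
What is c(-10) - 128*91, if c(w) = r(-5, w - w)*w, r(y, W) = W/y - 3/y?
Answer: -11654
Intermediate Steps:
r(y, W) = -3/y + W/y
c(w) = 3*w/5 (c(w) = ((-3 + (w - w))/(-5))*w = (-(-3 + 0)/5)*w = (-⅕*(-3))*w = 3*w/5)
c(-10) - 128*91 = (⅗)*(-10) - 128*91 = -6 - 11648 = -11654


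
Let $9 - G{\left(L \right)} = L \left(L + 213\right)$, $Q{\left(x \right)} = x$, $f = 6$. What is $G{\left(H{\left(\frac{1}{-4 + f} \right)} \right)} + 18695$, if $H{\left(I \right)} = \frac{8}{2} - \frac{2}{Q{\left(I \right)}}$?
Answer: $18704$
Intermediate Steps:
$H{\left(I \right)} = 4 - \frac{2}{I}$ ($H{\left(I \right)} = \frac{8}{2} - \frac{2}{I} = 8 \cdot \frac{1}{2} - \frac{2}{I} = 4 - \frac{2}{I}$)
$G{\left(L \right)} = 9 - L \left(213 + L\right)$ ($G{\left(L \right)} = 9 - L \left(L + 213\right) = 9 - L \left(213 + L\right)$)
$G{\left(H{\left(\frac{1}{-4 + f} \right)} \right)} + 18695 = \left(9 - \left(4 - \frac{2}{\frac{1}{-4 + 6}}\right)^{2} - 213 \left(4 - \frac{2}{\frac{1}{-4 + 6}}\right)\right) + 18695 = \left(9 - \left(4 - \frac{2}{\frac{1}{2}}\right)^{2} - 213 \left(4 - \frac{2}{\frac{1}{2}}\right)\right) + 18695 = \left(9 - \left(4 - 2 \frac{1}{\frac{1}{2}}\right)^{2} - 213 \left(4 - 2 \frac{1}{\frac{1}{2}}\right)\right) + 18695 = \left(9 - \left(4 - 4\right)^{2} - 213 \left(4 - 4\right)\right) + 18695 = \left(9 - 0^{2} - 0\right) + 18695 = \left(9 - 0 + 0\right) + 18695 = \left(9 + 0 + 0\right) + 18695 = 9 + 18695 = 18704$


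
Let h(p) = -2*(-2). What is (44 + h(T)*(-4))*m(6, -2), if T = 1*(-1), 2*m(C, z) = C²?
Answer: 504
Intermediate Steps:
m(C, z) = C²/2
T = -1
h(p) = 4
(44 + h(T)*(-4))*m(6, -2) = (44 + 4*(-4))*((½)*6²) = (44 - 16)*((½)*36) = 28*18 = 504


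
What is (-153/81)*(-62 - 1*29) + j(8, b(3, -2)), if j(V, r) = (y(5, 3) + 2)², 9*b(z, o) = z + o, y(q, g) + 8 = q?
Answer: 1556/9 ≈ 172.89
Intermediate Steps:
y(q, g) = -8 + q
b(z, o) = o/9 + z/9 (b(z, o) = (z + o)/9 = (o + z)/9 = o/9 + z/9)
j(V, r) = 1 (j(V, r) = ((-8 + 5) + 2)² = (-3 + 2)² = (-1)² = 1)
(-153/81)*(-62 - 1*29) + j(8, b(3, -2)) = (-153/81)*(-62 - 1*29) + 1 = (-153*1/81)*(-62 - 29) + 1 = -17/9*(-91) + 1 = 1547/9 + 1 = 1556/9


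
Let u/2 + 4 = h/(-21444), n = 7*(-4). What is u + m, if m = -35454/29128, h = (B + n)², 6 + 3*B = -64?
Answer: -6649597423/702698436 ≈ -9.4630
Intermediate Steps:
n = -28
B = -70/3 (B = -2 + (⅓)*(-64) = -2 - 64/3 = -70/3 ≈ -23.333)
h = 23716/9 (h = (-70/3 - 28)² = (-154/3)² = 23716/9 ≈ 2635.1)
u = -397850/48249 (u = -8 + 2*((23716/9)/(-21444)) = -8 + 2*((23716/9)*(-1/21444)) = -8 + 2*(-5929/48249) = -8 - 11858/48249 = -397850/48249 ≈ -8.2458)
m = -17727/14564 (m = -35454*1/29128 = -17727/14564 ≈ -1.2172)
u + m = -397850/48249 - 17727/14564 = -6649597423/702698436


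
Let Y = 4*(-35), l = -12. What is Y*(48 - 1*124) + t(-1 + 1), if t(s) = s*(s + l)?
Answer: 10640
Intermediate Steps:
Y = -140
t(s) = s*(-12 + s) (t(s) = s*(s - 12) = s*(-12 + s))
Y*(48 - 1*124) + t(-1 + 1) = -140*(48 - 1*124) + (-1 + 1)*(-12 + (-1 + 1)) = -140*(48 - 124) + 0*(-12 + 0) = -140*(-76) + 0*(-12) = 10640 + 0 = 10640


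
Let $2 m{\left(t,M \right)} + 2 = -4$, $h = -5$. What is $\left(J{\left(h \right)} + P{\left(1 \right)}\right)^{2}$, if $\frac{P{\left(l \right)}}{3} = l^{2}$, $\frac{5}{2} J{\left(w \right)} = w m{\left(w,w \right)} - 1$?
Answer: $\frac{1849}{25} \approx 73.96$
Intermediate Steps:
$m{\left(t,M \right)} = -3$ ($m{\left(t,M \right)} = -1 + \frac{1}{2} \left(-4\right) = -1 - 2 = -3$)
$J{\left(w \right)} = - \frac{2}{5} - \frac{6 w}{5}$ ($J{\left(w \right)} = \frac{2 \left(w \left(-3\right) - 1\right)}{5} = \frac{2 \left(- 3 w - 1\right)}{5} = \frac{2 \left(-1 - 3 w\right)}{5} = - \frac{2}{5} - \frac{6 w}{5}$)
$P{\left(l \right)} = 3 l^{2}$
$\left(J{\left(h \right)} + P{\left(1 \right)}\right)^{2} = \left(\left(- \frac{2}{5} - -6\right) + 3 \cdot 1^{2}\right)^{2} = \left(\left(- \frac{2}{5} + 6\right) + 3 \cdot 1\right)^{2} = \left(\frac{28}{5} + 3\right)^{2} = \left(\frac{43}{5}\right)^{2} = \frac{1849}{25}$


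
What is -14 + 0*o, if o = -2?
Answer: -14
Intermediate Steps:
-14 + 0*o = -14 + 0*(-2) = -14 + 0 = -14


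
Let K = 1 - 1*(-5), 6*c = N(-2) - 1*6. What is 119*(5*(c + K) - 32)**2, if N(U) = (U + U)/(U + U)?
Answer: 162911/36 ≈ 4525.3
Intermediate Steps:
N(U) = 1 (N(U) = (2*U)/((2*U)) = (2*U)*(1/(2*U)) = 1)
c = -5/6 (c = (1 - 1*6)/6 = (1 - 6)/6 = (1/6)*(-5) = -5/6 ≈ -0.83333)
K = 6 (K = 1 + 5 = 6)
119*(5*(c + K) - 32)**2 = 119*(5*(-5/6 + 6) - 32)**2 = 119*(5*(31/6) - 32)**2 = 119*(155/6 - 32)**2 = 119*(-37/6)**2 = 119*(1369/36) = 162911/36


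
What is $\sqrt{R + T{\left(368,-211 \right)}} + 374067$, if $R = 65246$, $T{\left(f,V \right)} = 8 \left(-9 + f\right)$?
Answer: $374067 + \sqrt{68118} \approx 3.7433 \cdot 10^{5}$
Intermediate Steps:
$T{\left(f,V \right)} = -72 + 8 f$
$\sqrt{R + T{\left(368,-211 \right)}} + 374067 = \sqrt{65246 + \left(-72 + 8 \cdot 368\right)} + 374067 = \sqrt{65246 + \left(-72 + 2944\right)} + 374067 = \sqrt{65246 + 2872} + 374067 = \sqrt{68118} + 374067 = 374067 + \sqrt{68118}$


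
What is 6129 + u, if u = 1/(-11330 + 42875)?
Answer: 193339306/31545 ≈ 6129.0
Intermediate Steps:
u = 1/31545 ≈ 3.1701e-5
6129 + u = 6129 + 1/31545 = 193339306/31545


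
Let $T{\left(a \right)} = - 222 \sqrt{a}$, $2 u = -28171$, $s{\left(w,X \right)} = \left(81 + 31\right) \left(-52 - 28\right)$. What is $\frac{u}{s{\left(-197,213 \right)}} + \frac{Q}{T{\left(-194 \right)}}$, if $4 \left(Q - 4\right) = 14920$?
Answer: $\frac{28171}{17920} + \frac{1867 i \sqrt{194}}{21534} \approx 1.572 + 1.2076 i$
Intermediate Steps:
$s{\left(w,X \right)} = -8960$ ($s{\left(w,X \right)} = 112 \left(-80\right) = -8960$)
$Q = 3734$ ($Q = 4 + \frac{1}{4} \cdot 14920 = 4 + 3730 = 3734$)
$u = - \frac{28171}{2}$ ($u = \frac{1}{2} \left(-28171\right) = - \frac{28171}{2} \approx -14086.0$)
$\frac{u}{s{\left(-197,213 \right)}} + \frac{Q}{T{\left(-194 \right)}} = - \frac{28171}{2 \left(-8960\right)} + \frac{3734}{\left(-222\right) \sqrt{-194}} = \left(- \frac{28171}{2}\right) \left(- \frac{1}{8960}\right) + \frac{3734}{\left(-222\right) i \sqrt{194}} = \frac{28171}{17920} + \frac{3734}{\left(-222\right) i \sqrt{194}} = \frac{28171}{17920} + 3734 \frac{i \sqrt{194}}{43068} = \frac{28171}{17920} + \frac{1867 i \sqrt{194}}{21534}$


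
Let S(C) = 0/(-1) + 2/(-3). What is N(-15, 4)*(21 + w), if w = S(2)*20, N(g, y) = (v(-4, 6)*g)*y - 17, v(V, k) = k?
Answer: -8671/3 ≈ -2890.3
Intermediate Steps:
S(C) = -⅔ (S(C) = 0*(-1) + 2*(-⅓) = 0 - ⅔ = -⅔)
N(g, y) = -17 + 6*g*y (N(g, y) = (6*g)*y - 17 = 6*g*y - 17 = -17 + 6*g*y)
w = -40/3 (w = -⅔*20 = -40/3 ≈ -13.333)
N(-15, 4)*(21 + w) = (-17 + 6*(-15)*4)*(21 - 40/3) = (-17 - 360)*(23/3) = -377*23/3 = -8671/3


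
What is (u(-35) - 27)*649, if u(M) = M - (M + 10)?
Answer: -24013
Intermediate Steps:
u(M) = -10 (u(M) = M - (10 + M) = M + (-10 - M) = -10)
(u(-35) - 27)*649 = (-10 - 27)*649 = -37*649 = -24013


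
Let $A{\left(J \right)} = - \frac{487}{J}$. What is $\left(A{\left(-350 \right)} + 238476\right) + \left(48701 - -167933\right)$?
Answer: $\frac{159288987}{350} \approx 4.5511 \cdot 10^{5}$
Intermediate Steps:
$\left(A{\left(-350 \right)} + 238476\right) + \left(48701 - -167933\right) = \left(- \frac{487}{-350} + 238476\right) + \left(48701 - -167933\right) = \left(\left(-487\right) \left(- \frac{1}{350}\right) + 238476\right) + \left(48701 + 167933\right) = \left(\frac{487}{350} + 238476\right) + 216634 = \frac{83467087}{350} + 216634 = \frac{159288987}{350}$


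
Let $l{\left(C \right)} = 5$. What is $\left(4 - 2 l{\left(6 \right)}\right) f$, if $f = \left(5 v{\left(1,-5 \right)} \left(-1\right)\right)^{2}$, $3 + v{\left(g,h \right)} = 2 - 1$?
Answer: $-600$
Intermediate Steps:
$v{\left(g,h \right)} = -2$ ($v{\left(g,h \right)} = -3 + \left(2 - 1\right) = -3 + 1 = -2$)
$f = 100$ ($f = \left(5 \left(-2\right) \left(-1\right)\right)^{2} = \left(\left(-10\right) \left(-1\right)\right)^{2} = 10^{2} = 100$)
$\left(4 - 2 l{\left(6 \right)}\right) f = \left(4 - 10\right) 100 = \left(-6\right) 100 = -600$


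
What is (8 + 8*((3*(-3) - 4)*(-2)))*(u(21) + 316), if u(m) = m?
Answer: 72792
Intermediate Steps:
(8 + 8*((3*(-3) - 4)*(-2)))*(u(21) + 316) = (8 + 8*((3*(-3) - 4)*(-2)))*(21 + 316) = (8 + 8*((-9 - 4)*(-2)))*337 = (8 + 8*(-13*(-2)))*337 = (8 + 8*26)*337 = (8 + 208)*337 = 216*337 = 72792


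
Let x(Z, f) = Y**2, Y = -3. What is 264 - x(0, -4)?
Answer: 255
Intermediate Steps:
x(Z, f) = 9 (x(Z, f) = (-3)**2 = 9)
264 - x(0, -4) = 264 - 1*9 = 264 - 9 = 255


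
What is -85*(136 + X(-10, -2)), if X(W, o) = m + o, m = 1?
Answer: -11475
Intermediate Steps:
X(W, o) = 1 + o
-85*(136 + X(-10, -2)) = -85*(136 + (1 - 2)) = -85*(136 - 1) = -85*135 = -11475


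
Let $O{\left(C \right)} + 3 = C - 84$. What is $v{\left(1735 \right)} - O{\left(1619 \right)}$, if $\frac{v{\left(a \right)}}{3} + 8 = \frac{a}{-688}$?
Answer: $- \frac{1075733}{688} \approx -1563.6$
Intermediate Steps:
$v{\left(a \right)} = -24 - \frac{3 a}{688}$ ($v{\left(a \right)} = -24 + 3 \frac{a}{-688} = -24 + 3 a \left(- \frac{1}{688}\right) = -24 + 3 \left(- \frac{a}{688}\right) = -24 - \frac{3 a}{688}$)
$O{\left(C \right)} = -87 + C$ ($O{\left(C \right)} = -3 + \left(C - 84\right) = -3 + \left(-84 + C\right) = -87 + C$)
$v{\left(1735 \right)} - O{\left(1619 \right)} = \left(-24 - \frac{5205}{688}\right) - \left(-87 + 1619\right) = \left(-24 - \frac{5205}{688}\right) - 1532 = - \frac{21717}{688} - 1532 = - \frac{1075733}{688}$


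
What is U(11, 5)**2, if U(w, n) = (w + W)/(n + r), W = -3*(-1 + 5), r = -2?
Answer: 1/9 ≈ 0.11111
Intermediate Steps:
W = -12 (W = -3*4 = -12)
U(w, n) = (-12 + w)/(-2 + n) (U(w, n) = (w - 12)/(n - 2) = (-12 + w)/(-2 + n))
U(11, 5)**2 = ((-12 + 11)/(-2 + 5))**2 = (-1/3)**2 = 1/9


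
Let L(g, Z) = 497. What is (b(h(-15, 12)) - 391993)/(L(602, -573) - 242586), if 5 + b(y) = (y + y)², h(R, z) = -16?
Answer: 390974/242089 ≈ 1.6150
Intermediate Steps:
b(y) = -5 + 4*y² (b(y) = -5 + (y + y)² = -5 + (2*y)² = -5 + 4*y²)
(b(h(-15, 12)) - 391993)/(L(602, -573) - 242586) = ((-5 + 4*(-16)²) - 391993)/(497 - 242586) = ((-5 + 4*256) - 391993)/(-242089) = ((-5 + 1024) - 391993)*(-1/242089) = (1019 - 391993)*(-1/242089) = -390974*(-1/242089) = 390974/242089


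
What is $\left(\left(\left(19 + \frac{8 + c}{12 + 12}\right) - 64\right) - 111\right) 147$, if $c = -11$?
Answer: $- \frac{183603}{8} \approx -22950.0$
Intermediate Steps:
$\left(\left(\left(19 + \frac{8 + c}{12 + 12}\right) - 64\right) - 111\right) 147 = \left(\left(\left(19 + \frac{8 - 11}{12 + 12}\right) - 64\right) - 111\right) 147 = \left(\left(\left(19 - \frac{3}{24}\right) - 64\right) - 111\right) 147 = \left(\left(\left(19 - \frac{1}{8}\right) - 64\right) - 111\right) 147 = \left(\left(\frac{151}{8} - 64\right) - 111\right) 147 = \left(- \frac{361}{8} - 111\right) 147 = \left(- \frac{1249}{8}\right) 147 = - \frac{183603}{8}$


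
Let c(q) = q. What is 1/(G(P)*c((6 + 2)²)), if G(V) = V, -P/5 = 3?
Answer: -1/960 ≈ -0.0010417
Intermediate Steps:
P = -15 (P = -5*3 = -15)
1/(G(P)*c((6 + 2)²)) = 1/(-15*(6 + 2)²) = 1/(-15*8²) = 1/(-15*64) = 1/(-960) = -1/960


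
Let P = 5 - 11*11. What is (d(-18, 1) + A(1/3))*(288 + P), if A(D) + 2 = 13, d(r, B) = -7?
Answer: 688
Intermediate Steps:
A(D) = 11 (A(D) = -2 + 13 = 11)
P = -116 (P = 5 - 121 = -116)
(d(-18, 1) + A(1/3))*(288 + P) = (-7 + 11)*(288 - 116) = 4*172 = 688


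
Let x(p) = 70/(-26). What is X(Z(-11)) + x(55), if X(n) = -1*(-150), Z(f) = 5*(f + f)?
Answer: 1915/13 ≈ 147.31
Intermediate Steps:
Z(f) = 10*f (Z(f) = 5*(2*f) = 10*f)
x(p) = -35/13 (x(p) = 70*(-1/26) = -35/13)
X(n) = 150
X(Z(-11)) + x(55) = 150 - 35/13 = 1915/13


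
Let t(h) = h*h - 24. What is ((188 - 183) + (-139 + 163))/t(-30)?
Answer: 29/876 ≈ 0.033105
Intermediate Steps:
t(h) = -24 + h**2 (t(h) = h**2 - 24 = -24 + h**2)
((188 - 183) + (-139 + 163))/t(-30) = ((188 - 183) + (-139 + 163))/(-24 + (-30)**2) = (5 + 24)/(-24 + 900) = 29/876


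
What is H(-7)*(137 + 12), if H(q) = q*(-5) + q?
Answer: 4172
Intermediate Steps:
H(q) = -4*q (H(q) = -5*q + q = -4*q)
H(-7)*(137 + 12) = (-4*(-7))*(137 + 12) = 28*149 = 4172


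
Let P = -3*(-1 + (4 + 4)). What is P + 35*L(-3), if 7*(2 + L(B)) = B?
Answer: -106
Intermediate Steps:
L(B) = -2 + B/7
P = -21 (P = -3*(-1 + 8) = -3*7 = -21)
P + 35*L(-3) = -21 + 35*(-2 + (⅐)*(-3)) = -21 + 35*(-2 - 3/7) = -21 + 35*(-17/7) = -21 - 85 = -106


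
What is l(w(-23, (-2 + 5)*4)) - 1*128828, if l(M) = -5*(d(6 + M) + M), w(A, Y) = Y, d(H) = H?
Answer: -128978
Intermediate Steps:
l(M) = -30 - 10*M (l(M) = -5*((6 + M) + M) = -5*(6 + 2*M) = -30 - 10*M)
l(w(-23, (-2 + 5)*4)) - 1*128828 = (-30 - 10*(-2 + 5)*4) - 1*128828 = (-30 - 30*4) - 128828 = (-30 - 10*12) - 128828 = (-30 - 120) - 128828 = -150 - 128828 = -128978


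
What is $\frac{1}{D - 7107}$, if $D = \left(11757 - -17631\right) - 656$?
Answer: $\frac{1}{21625} \approx 4.6243 \cdot 10^{-5}$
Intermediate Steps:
$D = 28732$ ($D = \left(11757 + 17631\right) - 656 = 29388 - 656 = 28732$)
$\frac{1}{D - 7107} = \frac{1}{28732 - 7107} = \frac{1}{21625}$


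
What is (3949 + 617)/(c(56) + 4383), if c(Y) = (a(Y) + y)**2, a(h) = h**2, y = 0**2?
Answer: 4566/9838879 ≈ 0.00046408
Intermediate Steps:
y = 0
c(Y) = Y**4 (c(Y) = (Y**2 + 0)**2 = (Y**2)**2 = Y**4)
(3949 + 617)/(c(56) + 4383) = (3949 + 617)/(56**4 + 4383) = 4566/(9834496 + 4383) = 4566/9838879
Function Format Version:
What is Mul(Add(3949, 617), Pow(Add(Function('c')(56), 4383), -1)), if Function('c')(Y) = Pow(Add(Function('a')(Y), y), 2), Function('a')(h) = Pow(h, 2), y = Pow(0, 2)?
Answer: Rational(4566, 9838879) ≈ 0.00046408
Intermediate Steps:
y = 0
Function('c')(Y) = Pow(Y, 4) (Function('c')(Y) = Pow(Add(Pow(Y, 2), 0), 2) = Pow(Pow(Y, 2), 2) = Pow(Y, 4))
Mul(Add(3949, 617), Pow(Add(Function('c')(56), 4383), -1)) = Mul(Add(3949, 617), Pow(Add(Pow(56, 4), 4383), -1)) = Mul(4566, Pow(Add(9834496, 4383), -1)) = Mul(4566, Pow(9838879, -1)) = Mul(4566, Rational(1, 9838879)) = Rational(4566, 9838879)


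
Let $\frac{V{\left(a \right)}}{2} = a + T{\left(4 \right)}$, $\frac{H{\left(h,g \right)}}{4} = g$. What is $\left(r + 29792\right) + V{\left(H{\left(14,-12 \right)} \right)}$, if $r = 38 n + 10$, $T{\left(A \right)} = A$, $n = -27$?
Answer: $28688$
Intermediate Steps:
$H{\left(h,g \right)} = 4 g$
$V{\left(a \right)} = 8 + 2 a$ ($V{\left(a \right)} = 2 \left(a + 4\right) = 2 \left(4 + a\right) = 8 + 2 a$)
$r = -1016$ ($r = 38 \left(-27\right) + 10 = -1026 + 10 = -1016$)
$\left(r + 29792\right) + V{\left(H{\left(14,-12 \right)} \right)} = \left(-1016 + 29792\right) + \left(8 + 2 \cdot 4 \left(-12\right)\right) = 28776 + \left(8 + 2 \left(-48\right)\right) = 28776 + \left(8 - 96\right) = 28776 - 88 = 28688$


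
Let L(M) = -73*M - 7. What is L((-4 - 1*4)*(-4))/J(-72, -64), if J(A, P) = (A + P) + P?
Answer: 2343/200 ≈ 11.715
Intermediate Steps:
J(A, P) = A + 2*P
L(M) = -7 - 73*M
L((-4 - 1*4)*(-4))/J(-72, -64) = (-7 - 73*(-4 - 1*4)*(-4))/(-72 + 2*(-64)) = (-7 - 73*(-4 - 4)*(-4))/(-72 - 128) = (-7 - (-584)*(-4))/(-200) = (-7 - 73*32)*(-1/200) = (-7 - 2336)*(-1/200) = -2343*(-1/200) = 2343/200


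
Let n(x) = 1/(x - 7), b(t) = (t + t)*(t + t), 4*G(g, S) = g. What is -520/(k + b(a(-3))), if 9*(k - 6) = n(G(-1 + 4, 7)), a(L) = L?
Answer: -58500/4723 ≈ -12.386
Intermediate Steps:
G(g, S) = g/4
b(t) = 4*t² (b(t) = (2*t)*(2*t) = 4*t²)
n(x) = 1/(-7 + x)
k = 1346/225 (k = 6 + 1/(9*(-7 + (-1 + 4)/4)) = 6 + 1/(9*(-7 + (¼)*3)) = 6 + 1/(9*(-7 + ¾)) = 6 + 1/(9*(-25/4)) = 6 + (⅑)*(-4/25) = 6 - 4/225 = 1346/225 ≈ 5.9822)
-520/(k + b(a(-3))) = -520/(1346/225 + 4*(-3)²) = -520/(1346/225 + 4*9) = -520/(1346/225 + 36) = -520/(9446/225) = (225/9446)*(-520) = -58500/4723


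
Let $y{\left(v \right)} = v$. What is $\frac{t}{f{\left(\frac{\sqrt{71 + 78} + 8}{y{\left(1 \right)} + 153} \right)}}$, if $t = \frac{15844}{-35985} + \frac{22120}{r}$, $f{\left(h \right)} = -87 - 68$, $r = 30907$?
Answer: $- \frac{306297692}{172389201225} \approx -0.0017768$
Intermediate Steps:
$f{\left(h \right)} = -155$ ($f{\left(h \right)} = -87 - 68 = -155$)
$t = \frac{306297692}{1112188395}$ ($t = \frac{15844}{-35985} + \frac{22120}{30907} = 15844 \left(- \frac{1}{35985}\right) + 22120 \cdot \frac{1}{30907} = - \frac{15844}{35985} + \frac{22120}{30907} = \frac{306297692}{1112188395} \approx 0.2754$)
$\frac{t}{f{\left(\frac{\sqrt{71 + 78} + 8}{y{\left(1 \right)} + 153} \right)}} = \frac{306297692}{1112188395 \left(-155\right)} = \frac{306297692}{1112188395} \left(- \frac{1}{155}\right) = - \frac{306297692}{172389201225}$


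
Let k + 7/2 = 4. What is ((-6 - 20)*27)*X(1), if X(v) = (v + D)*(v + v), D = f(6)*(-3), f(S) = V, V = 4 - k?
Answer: 13338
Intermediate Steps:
k = 1/2 (k = -7/2 + 4 = 1/2 ≈ 0.50000)
V = 7/2 (V = 4 - 1*1/2 = 4 - 1/2 = 7/2 ≈ 3.5000)
f(S) = 7/2
D = -21/2 (D = (7/2)*(-3) = -21/2 ≈ -10.500)
X(v) = 2*v*(-21/2 + v) (X(v) = (v - 21/2)*(v + v) = (-21/2 + v)*(2*v) = 2*v*(-21/2 + v))
((-6 - 20)*27)*X(1) = ((-6 - 20)*27)*(1*(-21 + 2*1)) = (-26*27)*(1*(-21 + 2)) = -702*(-19) = 13338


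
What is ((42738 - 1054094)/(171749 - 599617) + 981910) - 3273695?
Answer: -245145113256/106967 ≈ -2.2918e+6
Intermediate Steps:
((42738 - 1054094)/(171749 - 599617) + 981910) - 3273695 = (-1011356/(-427868) + 981910) - 3273695 = (-1011356*(-1/427868) + 981910) - 3273695 = (252839/106967 + 981910) - 3273695 = 105032219809/106967 - 3273695 = -245145113256/106967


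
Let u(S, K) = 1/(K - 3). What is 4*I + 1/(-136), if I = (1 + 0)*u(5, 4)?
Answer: 543/136 ≈ 3.9926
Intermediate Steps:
u(S, K) = 1/(-3 + K)
I = 1 (I = (1 + 0)/(-3 + 4) = 1/1 = 1*1 = 1)
4*I + 1/(-136) = 4*1 + 1/(-136) = 4 - 1/136 = 543/136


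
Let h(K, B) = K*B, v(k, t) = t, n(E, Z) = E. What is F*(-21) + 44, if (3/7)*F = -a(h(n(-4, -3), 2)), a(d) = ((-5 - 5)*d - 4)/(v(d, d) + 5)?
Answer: -3592/3 ≈ -1197.3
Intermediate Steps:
h(K, B) = B*K
a(d) = (-4 - 10*d)/(5 + d) (a(d) = ((-5 - 5)*d - 4)/(d + 5) = (-10*d - 4)/(5 + d) = (-4 - 10*d)/(5 + d))
F = 532/9 (F = 7*(-2*(-2 - 10*(-4))/(5 + 2*(-4)))/3 = 7*(-2*(-2 - 5*(-8))/(5 - 8))/3 = 7*(-2*(-2 + 40)/(-3))/3 = 7*(-2*(-1)*38/3)/3 = 7*(-1*(-76/3))/3 = (7/3)*(76/3) = 532/9 ≈ 59.111)
F*(-21) + 44 = (532/9)*(-21) + 44 = -3724/3 + 44 = -3592/3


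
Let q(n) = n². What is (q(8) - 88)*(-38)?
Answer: 912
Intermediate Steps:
(q(8) - 88)*(-38) = (8² - 88)*(-38) = (64 - 88)*(-38) = -24*(-38) = 912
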